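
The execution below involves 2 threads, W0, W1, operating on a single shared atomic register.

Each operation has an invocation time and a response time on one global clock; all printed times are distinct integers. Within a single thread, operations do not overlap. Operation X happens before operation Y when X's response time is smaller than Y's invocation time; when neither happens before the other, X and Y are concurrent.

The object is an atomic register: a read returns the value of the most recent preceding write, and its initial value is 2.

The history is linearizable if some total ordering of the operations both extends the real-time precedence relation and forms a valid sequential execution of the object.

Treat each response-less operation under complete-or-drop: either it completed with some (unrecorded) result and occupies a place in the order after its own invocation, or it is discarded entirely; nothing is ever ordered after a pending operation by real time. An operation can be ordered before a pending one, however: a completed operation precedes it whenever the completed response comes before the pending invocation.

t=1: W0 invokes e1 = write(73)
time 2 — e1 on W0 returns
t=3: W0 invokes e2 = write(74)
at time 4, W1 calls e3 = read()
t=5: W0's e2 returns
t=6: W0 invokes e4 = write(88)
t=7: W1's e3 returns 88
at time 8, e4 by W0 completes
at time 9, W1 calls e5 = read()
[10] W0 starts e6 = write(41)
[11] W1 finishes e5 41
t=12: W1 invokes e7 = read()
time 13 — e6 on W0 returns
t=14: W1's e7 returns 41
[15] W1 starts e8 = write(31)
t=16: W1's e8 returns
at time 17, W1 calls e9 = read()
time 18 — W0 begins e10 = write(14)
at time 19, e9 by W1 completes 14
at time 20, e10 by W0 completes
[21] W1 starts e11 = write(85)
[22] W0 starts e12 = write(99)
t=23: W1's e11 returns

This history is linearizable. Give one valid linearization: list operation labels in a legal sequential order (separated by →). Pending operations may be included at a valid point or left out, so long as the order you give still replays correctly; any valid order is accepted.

e1 → e2 → e4 → e3 → e6 → e5 → e7 → e8 → e10 → e9 → e11

after step 1 (e1 write(73)): value 73
after step 2 (e2 write(74)): value 74
after step 3 (e4 write(88)): value 88
after step 4 (e3 read() → 88): value 88
after step 5 (e6 write(41)): value 41
after step 6 (e5 read() → 41): value 41
after step 7 (e7 read() → 41): value 41
after step 8 (e8 write(31)): value 31
after step 9 (e10 write(14)): value 14
after step 10 (e9 read() → 14): value 14
after step 11 (e11 write(85)): value 85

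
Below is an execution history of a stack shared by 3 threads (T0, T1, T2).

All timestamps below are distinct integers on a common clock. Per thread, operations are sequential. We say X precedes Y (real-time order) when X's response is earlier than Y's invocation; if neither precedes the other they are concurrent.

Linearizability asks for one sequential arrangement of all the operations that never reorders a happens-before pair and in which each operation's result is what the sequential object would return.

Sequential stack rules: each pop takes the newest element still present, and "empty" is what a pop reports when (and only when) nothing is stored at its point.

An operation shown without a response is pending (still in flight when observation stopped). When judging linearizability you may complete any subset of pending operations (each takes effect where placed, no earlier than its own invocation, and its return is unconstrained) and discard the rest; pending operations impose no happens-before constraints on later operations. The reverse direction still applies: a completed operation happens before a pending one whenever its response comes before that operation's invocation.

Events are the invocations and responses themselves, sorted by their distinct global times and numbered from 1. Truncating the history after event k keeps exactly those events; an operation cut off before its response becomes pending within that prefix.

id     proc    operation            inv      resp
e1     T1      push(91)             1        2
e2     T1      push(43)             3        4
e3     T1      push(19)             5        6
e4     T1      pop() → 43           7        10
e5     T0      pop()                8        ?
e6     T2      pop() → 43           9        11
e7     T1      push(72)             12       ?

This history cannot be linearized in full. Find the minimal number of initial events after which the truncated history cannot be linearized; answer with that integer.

a valid linearization of events 1..10 exists, for instance e1, e2, e3, e5, e4:
step 1: e1 push(91) — stack <91>
step 2: e2 push(43) — stack <91,43>
step 3: e3 push(19) — stack <91,43,19>
step 4: e5 pop() (pending, included) — stack <91,43>
step 5: e4 pop() → 43 — stack <91>
once event 11 joins (e6's response, time 11), exhaustive search finds no witness
no completion choice of the 1 pending operation (e5) rescues it — every subset was tried
e.g. e1, e2, e3, e4, e6 (pending dropped): illegal at step 4, since e4 pop() → 43 cannot apply there
e.g. e1, e2, e3, e6, e4 (pending dropped): illegal at step 4, since e6 pop() → 43 cannot apply there

11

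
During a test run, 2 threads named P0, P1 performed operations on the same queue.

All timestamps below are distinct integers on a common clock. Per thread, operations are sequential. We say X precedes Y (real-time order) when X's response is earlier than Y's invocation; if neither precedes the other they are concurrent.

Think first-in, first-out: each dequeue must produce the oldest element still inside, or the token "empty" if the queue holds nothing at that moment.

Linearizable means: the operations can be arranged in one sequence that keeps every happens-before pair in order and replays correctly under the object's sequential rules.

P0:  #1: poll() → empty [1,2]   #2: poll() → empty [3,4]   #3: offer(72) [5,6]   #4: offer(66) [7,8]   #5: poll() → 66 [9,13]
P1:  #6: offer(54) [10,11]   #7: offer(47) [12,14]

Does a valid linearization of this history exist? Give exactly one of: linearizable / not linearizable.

not linearizable

events 1..12 are fine; event 13 — the response of #5 at time 13 — makes the prefix non-linearizable
every one of the 2 real-time-consistent orders over 6 completed queue ops fails the sequential spec
include/drop combinations of the 1 pending operation (#7) were all tried; none helps
for example #1, #2, #3, #4, #5, #6 (pending dropped) fails at step 5: #5 poll() → 66 is not legal there
for example #1, #2, #3, #4, #6, #5 (pending dropped) fails at step 6: #5 poll() → 66 is not legal there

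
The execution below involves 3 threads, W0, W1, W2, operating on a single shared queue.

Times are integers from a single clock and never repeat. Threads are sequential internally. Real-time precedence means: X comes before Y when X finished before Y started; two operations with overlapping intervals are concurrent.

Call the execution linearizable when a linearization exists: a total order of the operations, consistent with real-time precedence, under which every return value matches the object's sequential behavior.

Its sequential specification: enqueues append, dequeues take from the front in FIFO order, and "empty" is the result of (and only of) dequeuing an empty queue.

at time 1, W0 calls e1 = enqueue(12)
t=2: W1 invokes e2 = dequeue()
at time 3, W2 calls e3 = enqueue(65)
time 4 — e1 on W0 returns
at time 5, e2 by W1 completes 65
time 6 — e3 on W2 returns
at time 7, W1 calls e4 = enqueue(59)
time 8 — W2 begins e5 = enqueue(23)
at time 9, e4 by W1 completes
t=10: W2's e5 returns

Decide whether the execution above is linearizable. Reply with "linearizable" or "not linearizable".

witness order: e3, e1, e2, e4, e5
step 1: e3 enqueue(65) — queue <65>
step 2: e1 enqueue(12) — queue <65,12>
step 3: e2 dequeue() → 65 — queue <12>
step 4: e4 enqueue(59) — queue <12,59>
step 5: e5 enqueue(23) — queue <12,59,23>

linearizable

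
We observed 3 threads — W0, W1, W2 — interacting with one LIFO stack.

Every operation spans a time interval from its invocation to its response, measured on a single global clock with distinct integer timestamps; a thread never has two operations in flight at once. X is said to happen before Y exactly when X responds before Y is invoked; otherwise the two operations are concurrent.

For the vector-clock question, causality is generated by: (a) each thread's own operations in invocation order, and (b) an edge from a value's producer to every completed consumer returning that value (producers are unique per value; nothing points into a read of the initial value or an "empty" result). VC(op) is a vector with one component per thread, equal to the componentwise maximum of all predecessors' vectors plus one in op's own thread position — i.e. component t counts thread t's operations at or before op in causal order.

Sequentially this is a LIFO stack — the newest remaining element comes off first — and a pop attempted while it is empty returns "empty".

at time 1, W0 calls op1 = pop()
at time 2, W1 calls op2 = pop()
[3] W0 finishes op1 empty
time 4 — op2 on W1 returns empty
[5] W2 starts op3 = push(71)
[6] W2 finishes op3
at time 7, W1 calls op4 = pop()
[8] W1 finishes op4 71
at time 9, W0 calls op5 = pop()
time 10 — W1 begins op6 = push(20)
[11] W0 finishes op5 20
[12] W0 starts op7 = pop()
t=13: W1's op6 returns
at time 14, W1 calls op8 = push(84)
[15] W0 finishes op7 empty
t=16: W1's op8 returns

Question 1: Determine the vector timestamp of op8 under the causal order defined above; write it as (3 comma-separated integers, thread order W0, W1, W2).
(0, 4, 1)

invoked at 5, op3 has no predecessors; its own W2 bump gives (0, 0, 1)
invoked at 2, op2 has no predecessors; its own W1 bump gives (0, 1, 0)
invoked at 1, op1 has no predecessors; its own W0 bump gives (1, 0, 0)
from VC(op2)=(0, 1, 0), VC(op3)=(0, 0, 1), op4 (invoked 7) maxes components and bumps W1 → (0, 2, 1)
from VC(op4)=(0, 2, 1), op6 (invoked 10) maxes components and bumps W1 → (0, 3, 1)
from VC(op6)=(0, 3, 1), op8 (invoked 14) maxes components and bumps W1 → (0, 4, 1)
from VC(op1)=(1, 0, 0), VC(op6)=(0, 3, 1), op5 (invoked 9) maxes components and bumps W0 → (2, 3, 1)
from VC(op5)=(2, 3, 1), op7 (invoked 12) maxes components and bumps W0 → (3, 3, 1)
target: VC(op8) = (0, 4, 1)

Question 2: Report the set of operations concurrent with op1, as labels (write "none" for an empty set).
op2

op1 spans [1,3]; an op avoiding the whole window 1..3 is ordered, any other is concurrent
op2 [2,4]: concurrent
op3 [5,6]: after
op4 [7,8]: after
op5 [9,11]: after
op6 [10,13]: after
op7 [12,15]: after
op8 [14,16]: after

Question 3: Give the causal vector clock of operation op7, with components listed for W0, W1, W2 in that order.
(3, 3, 1)

root op op3, invoked 5: fresh clock plus W2's own tick → (0, 0, 1)
root op op2, invoked 2: fresh clock plus W1's own tick → (0, 1, 0)
root op op1, invoked 1: fresh clock plus W0's own tick → (1, 0, 0)
op4, invoked 7, takes VC(op2)=(0, 1, 0), VC(op3)=(0, 0, 1) under max, adds 1 for W1 → (0, 2, 1)
op6, invoked 10, takes VC(op4)=(0, 2, 1) under max, adds 1 for W1 → (0, 3, 1)
op8, invoked 14, takes VC(op6)=(0, 3, 1) under max, adds 1 for W1 → (0, 4, 1)
op5, invoked 9, takes VC(op1)=(1, 0, 0), VC(op6)=(0, 3, 1) under max, adds 1 for W0 → (2, 3, 1)
op7, invoked 12, takes VC(op5)=(2, 3, 1) under max, adds 1 for W0 → (3, 3, 1)
target: VC(op7) = (3, 3, 1)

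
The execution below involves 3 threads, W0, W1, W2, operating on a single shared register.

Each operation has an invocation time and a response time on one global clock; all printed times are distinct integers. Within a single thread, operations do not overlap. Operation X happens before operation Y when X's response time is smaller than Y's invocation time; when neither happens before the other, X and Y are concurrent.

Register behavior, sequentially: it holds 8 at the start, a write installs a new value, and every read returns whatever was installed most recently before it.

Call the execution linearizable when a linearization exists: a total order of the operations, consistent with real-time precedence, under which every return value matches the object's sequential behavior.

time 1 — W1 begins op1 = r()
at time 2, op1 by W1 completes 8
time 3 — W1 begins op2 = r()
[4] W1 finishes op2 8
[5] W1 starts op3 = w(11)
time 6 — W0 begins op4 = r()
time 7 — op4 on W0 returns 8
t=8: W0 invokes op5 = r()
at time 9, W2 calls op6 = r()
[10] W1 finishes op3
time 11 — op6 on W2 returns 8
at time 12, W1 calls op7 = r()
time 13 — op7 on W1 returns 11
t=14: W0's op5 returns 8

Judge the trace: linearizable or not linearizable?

witness order: op1, op2, op4, op5, op6, op3, op7
step 1: op1 r() → 8 — value 8
step 2: op2 r() → 8 — value 8
step 3: op4 r() → 8 — value 8
step 4: op5 r() → 8 — value 8
step 5: op6 r() → 8 — value 8
step 6: op3 w(11) — value 11
step 7: op7 r() → 11 — value 11

linearizable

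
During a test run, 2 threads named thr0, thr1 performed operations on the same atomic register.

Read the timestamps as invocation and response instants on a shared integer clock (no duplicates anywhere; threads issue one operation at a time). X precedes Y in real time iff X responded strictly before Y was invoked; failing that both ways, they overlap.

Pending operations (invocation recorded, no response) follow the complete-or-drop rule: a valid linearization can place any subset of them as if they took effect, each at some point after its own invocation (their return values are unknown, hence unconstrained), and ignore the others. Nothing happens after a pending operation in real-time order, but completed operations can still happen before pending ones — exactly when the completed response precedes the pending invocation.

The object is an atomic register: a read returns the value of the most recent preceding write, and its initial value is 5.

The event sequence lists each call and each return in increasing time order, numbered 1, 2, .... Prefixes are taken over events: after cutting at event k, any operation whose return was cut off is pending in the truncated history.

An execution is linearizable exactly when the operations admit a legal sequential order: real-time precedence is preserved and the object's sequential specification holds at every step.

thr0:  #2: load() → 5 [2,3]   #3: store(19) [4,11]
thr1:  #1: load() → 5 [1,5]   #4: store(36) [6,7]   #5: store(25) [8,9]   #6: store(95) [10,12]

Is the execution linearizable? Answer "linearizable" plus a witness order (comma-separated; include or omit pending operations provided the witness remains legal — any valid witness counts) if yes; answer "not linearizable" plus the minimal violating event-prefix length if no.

step 1: #1 load() → 5 — value 5
step 2: #2 load() → 5 — value 5
step 3: #3 store(19) — value 19
step 4: #4 store(36) — value 36
step 5: #5 store(25) — value 25
step 6: #6 store(95) — value 95

linearizable — witness: #1, #2, #3, #4, #5, #6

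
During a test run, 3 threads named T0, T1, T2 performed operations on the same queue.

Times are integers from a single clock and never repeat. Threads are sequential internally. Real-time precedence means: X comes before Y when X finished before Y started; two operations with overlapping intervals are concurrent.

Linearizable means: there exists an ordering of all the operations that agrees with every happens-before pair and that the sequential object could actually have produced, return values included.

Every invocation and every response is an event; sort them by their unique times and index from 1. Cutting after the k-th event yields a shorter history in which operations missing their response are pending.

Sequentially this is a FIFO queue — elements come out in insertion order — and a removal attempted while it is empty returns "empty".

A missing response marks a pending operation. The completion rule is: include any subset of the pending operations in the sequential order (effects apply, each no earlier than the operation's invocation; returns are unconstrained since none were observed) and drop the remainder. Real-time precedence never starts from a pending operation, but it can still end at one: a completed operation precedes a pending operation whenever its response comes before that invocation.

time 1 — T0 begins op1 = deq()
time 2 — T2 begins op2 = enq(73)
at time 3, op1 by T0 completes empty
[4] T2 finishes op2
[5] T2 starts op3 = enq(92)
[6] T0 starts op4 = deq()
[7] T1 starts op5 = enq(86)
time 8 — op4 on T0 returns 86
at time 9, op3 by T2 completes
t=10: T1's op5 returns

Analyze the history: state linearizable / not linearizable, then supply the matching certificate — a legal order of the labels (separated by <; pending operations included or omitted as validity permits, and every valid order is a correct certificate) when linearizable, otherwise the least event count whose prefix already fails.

the violation lands at event 8, op4's response at time 8: events 1..7 linearize, events 1..8 do not
3 completed operations, 2 real-time-consistent orders — every queue replay fails
no completion choice of the 2 pending operations (op3, op5) rescues it — every subset was tried
e.g. op1, op2, op4 (pending dropped): illegal at step 3, since op4 deq() → 86 cannot apply there
e.g. op2, op1, op4 (pending dropped): illegal at step 2, since op1 deq() → empty cannot apply there

not linearizable — minimal violating prefix: 8 events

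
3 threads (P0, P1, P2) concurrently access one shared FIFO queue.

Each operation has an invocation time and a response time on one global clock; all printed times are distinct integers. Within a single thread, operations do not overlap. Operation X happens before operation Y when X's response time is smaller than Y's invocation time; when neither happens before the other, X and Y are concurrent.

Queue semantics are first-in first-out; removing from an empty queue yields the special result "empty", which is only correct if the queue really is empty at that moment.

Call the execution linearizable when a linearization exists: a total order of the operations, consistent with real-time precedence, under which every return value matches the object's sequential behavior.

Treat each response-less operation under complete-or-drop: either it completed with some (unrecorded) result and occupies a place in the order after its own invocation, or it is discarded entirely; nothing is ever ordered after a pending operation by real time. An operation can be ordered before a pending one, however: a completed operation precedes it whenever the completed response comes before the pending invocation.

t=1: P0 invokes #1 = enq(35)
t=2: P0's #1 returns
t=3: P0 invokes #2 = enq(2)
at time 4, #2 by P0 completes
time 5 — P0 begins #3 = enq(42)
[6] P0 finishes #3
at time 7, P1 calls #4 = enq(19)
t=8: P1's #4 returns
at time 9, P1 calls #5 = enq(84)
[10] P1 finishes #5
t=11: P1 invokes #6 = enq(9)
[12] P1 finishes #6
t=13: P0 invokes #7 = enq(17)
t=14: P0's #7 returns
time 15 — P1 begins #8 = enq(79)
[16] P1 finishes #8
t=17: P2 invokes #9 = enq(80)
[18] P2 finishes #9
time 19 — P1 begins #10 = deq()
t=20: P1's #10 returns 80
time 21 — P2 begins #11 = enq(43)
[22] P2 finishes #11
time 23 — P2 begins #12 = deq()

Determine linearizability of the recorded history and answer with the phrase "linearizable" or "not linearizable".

not linearizable

through event 19 a valid linearization exists; event 20 (#10 responding at time 20) ends that
one real-time candidate order over the 10 completed operations — the FIFO queue replay rejects it
take #1, #2, #3, #4, #5, #6, #7, #8, #9, #10: step 10 already fails, because #10 deq() → 80 cannot occur there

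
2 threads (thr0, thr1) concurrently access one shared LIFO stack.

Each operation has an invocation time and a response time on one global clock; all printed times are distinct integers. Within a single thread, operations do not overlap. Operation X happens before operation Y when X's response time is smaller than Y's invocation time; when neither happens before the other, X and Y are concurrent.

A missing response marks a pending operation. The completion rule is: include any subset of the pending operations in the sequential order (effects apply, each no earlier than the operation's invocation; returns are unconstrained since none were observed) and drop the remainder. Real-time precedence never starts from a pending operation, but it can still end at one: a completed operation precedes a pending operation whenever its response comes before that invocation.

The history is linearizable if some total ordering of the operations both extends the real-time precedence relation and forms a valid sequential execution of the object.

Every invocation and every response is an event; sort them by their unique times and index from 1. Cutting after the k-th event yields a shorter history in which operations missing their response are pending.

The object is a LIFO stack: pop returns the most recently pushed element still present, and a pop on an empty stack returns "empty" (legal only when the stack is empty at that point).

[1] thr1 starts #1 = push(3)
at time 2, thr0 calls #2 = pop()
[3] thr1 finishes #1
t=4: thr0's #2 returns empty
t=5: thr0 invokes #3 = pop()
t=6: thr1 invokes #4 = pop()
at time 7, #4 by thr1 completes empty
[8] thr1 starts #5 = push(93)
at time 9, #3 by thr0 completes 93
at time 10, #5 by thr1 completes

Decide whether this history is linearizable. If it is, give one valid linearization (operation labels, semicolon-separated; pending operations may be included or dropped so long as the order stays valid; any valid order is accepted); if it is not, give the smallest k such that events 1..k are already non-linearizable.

not linearizable — minimal violating prefix: 9 events

prefix check: 1..8 passes, 1..9 fails once #3's time-9 response joins
the 4 completed operations admit 4 real-time orders; each fails the LIFO stack replay
no escape via the 1 pending operation (#5): every completion choice fails
take #1, #2, #3, #4 (pending dropped): step 2 already fails, because #2 pop() → empty cannot occur there
take #1, #2, #4, #3 (pending dropped): step 2 already fails, because #2 pop() → empty cannot occur there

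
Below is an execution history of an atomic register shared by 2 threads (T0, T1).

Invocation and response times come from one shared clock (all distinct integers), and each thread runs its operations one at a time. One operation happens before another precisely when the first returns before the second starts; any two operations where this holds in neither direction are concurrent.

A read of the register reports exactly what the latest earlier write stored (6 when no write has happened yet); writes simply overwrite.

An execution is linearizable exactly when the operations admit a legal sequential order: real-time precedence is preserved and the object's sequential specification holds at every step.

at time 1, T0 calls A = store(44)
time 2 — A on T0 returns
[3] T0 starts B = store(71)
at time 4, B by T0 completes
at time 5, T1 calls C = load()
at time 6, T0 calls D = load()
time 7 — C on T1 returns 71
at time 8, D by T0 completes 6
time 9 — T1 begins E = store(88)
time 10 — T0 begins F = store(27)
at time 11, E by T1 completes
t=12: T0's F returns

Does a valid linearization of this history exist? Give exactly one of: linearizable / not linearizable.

cut after 7 events: linearizable; cut after 8 events (D responds, time 8): not linearizable
4 completed operations, 2 real-time-consistent orders — every atomic register replay fails
one such order, A, B, C, D, breaks at step 4 where D load() → 6 is illegal
one such order, A, B, D, C, breaks at step 3 where D load() → 6 is illegal

not linearizable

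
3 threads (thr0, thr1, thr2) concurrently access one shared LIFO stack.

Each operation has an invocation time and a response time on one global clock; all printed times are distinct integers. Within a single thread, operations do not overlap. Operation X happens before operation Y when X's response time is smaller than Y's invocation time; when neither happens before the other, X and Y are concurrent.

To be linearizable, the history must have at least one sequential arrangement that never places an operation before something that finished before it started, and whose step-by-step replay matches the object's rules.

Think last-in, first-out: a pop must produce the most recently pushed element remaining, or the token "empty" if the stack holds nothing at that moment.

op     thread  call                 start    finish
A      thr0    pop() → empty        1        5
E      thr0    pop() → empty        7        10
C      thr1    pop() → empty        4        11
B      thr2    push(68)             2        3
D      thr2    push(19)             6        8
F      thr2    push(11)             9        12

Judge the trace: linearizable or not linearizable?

cut after 10 events: linearizable; cut after 11 events (C responds, time 11): not linearizable
no legal order exists: 14 real-time-consistent candidates over 5 completed LIFO stack operations, all rejected
completion choices over the 1 pending operation (F) were checked; none helps
one such order, A, B, C, D, E (pending dropped), breaks at step 3 where C pop() → empty is illegal
one such order, A, B, C, E, D (pending dropped), breaks at step 3 where C pop() → empty is illegal

not linearizable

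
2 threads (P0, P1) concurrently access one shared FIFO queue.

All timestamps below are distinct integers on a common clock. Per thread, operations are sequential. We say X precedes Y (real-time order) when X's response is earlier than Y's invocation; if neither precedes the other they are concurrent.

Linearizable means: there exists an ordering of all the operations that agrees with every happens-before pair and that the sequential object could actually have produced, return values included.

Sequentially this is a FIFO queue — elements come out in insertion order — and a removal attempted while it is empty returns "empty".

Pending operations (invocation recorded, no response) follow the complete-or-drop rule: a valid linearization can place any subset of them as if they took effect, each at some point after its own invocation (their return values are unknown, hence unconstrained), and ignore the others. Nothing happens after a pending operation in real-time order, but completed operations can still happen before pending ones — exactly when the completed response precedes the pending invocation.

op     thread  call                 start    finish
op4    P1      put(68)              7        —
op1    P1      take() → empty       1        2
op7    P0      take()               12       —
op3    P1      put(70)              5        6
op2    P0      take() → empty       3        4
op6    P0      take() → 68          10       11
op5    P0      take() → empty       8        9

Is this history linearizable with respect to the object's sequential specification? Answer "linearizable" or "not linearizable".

already the first 9 events (up to op5's response at time 9) admit no linearization; the first 8 still do
the completed operations (4 total) allow one real-time order; the FIFO queue replay rejects it
include/drop combinations of the 1 pending operation (op4) were all tried; none helps
sample order op1, op2, op3, op5 (pending dropped) stalls at step 4 — op5 take() → empty has no legal effect

not linearizable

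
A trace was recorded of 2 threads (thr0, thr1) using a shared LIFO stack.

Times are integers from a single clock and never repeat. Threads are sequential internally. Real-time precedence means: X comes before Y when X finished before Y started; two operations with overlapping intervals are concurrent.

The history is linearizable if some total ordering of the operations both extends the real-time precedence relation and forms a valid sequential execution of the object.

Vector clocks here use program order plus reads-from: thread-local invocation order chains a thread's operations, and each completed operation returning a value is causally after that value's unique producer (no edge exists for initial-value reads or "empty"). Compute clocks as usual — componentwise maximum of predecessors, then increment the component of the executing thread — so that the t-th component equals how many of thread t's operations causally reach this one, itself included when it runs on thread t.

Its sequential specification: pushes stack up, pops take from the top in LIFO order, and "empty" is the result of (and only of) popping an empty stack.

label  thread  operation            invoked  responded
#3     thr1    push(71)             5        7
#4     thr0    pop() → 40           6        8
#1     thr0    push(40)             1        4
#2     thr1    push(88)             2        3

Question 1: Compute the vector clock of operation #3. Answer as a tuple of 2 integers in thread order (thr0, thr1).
#2, invoked 2, has no incoming edges; only thr1's bump applies → (0, 1)
#1, invoked 1, has no incoming edges; only thr0's bump applies → (1, 0)
VC(#3, invoked at 5): max of VC(#2)=(0, 1), then +1 on thread thr1 → (0, 2)
VC(#4, invoked at 6): max of VC(#1)=(1, 0), then +1 on thread thr0 → (2, 0)
target: VC(#3) = (0, 2)

(0, 2)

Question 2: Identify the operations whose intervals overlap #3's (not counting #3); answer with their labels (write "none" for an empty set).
concurrent with #3 ([5,7]): every op whose interval crosses 5..7
#1 [1,4]: before
#2 [2,3]: before
#4 [6,8]: concurrent

#4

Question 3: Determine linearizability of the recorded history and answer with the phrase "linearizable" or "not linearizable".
one valid linearization: #2, #1, #4, #3
step 1: #2 push(88) — stack <88>
step 2: #1 push(40) — stack <88,40>
step 3: #4 pop() → 40 — stack <88>
step 4: #3 push(71) — stack <88,71>

linearizable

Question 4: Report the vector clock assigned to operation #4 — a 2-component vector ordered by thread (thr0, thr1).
#2 (invocation 2): nothing precedes it; thr1's component alone gives (0, 1)
#1 (invocation 1): nothing precedes it; thr0's component alone gives (1, 0)
from VC(#2)=(0, 1), #3 (invoked 5) maxes components and bumps thr1 → (0, 2)
from VC(#1)=(1, 0), #4 (invoked 6) maxes components and bumps thr0 → (2, 0)
target: VC(#4) = (2, 0)

(2, 0)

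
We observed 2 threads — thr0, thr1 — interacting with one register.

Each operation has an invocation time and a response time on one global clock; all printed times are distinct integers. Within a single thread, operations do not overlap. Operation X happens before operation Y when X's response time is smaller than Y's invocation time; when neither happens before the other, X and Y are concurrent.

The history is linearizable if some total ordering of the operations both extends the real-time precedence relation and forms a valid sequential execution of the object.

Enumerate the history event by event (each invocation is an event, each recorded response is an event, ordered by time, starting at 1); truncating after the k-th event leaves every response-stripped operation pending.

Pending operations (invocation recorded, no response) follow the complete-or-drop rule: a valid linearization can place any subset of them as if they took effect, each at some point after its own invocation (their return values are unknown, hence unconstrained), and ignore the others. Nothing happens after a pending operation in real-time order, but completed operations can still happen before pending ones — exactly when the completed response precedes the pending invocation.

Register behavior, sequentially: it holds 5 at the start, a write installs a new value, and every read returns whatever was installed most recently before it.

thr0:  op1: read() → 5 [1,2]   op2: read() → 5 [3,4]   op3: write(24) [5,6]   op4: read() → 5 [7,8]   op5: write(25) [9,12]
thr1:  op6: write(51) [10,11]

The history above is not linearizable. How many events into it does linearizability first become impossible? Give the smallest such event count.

8

one valid order for events 1..7 is op1, op2, op3:
1. op1 read() → 5, leaving value 5
2. op2 read() → 5, leaving value 5
3. op3 write(24), leaving value 24
at event 8 (op4's time-8 response) nothing linearizes any more
one such order, op1, op2, op3, op4, breaks at step 4 where op4 read() → 5 is illegal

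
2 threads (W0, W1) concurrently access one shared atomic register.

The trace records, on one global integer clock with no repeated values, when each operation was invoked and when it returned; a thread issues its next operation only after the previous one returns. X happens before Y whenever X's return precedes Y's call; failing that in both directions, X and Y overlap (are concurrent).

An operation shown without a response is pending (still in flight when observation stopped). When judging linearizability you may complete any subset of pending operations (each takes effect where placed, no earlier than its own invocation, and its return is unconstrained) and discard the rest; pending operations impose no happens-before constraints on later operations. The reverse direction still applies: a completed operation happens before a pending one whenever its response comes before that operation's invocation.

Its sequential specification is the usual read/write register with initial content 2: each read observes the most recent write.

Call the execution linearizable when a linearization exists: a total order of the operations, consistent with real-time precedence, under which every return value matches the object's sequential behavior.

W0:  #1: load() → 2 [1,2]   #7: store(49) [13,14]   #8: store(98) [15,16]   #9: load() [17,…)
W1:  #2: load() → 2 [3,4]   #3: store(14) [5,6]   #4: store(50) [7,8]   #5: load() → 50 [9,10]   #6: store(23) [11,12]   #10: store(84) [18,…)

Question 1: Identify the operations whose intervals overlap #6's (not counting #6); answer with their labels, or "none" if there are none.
#6 spans [11,12]; an op avoiding the whole window 11..12 is ordered, any other is concurrent
#1 [1,2]: before
#2 [3,4]: before
#3 [5,6]: before
#4 [7,8]: before
#5 [9,10]: before
#7 [13,14]: after
#8 [15,16]: after
#9 [17,…): after
#10 [18,…): after

none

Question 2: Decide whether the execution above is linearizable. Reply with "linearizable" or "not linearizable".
one valid linearization: #1, #2, #3, #4, #5, #6, #7, #8
after step 1 (#1 load() → 2): value 2
after step 2 (#2 load() → 2): value 2
after step 3 (#3 store(14)): value 14
after step 4 (#4 store(50)): value 50
after step 5 (#5 load() → 50): value 50
after step 6 (#6 store(23)): value 23
after step 7 (#7 store(49)): value 49
after step 8 (#8 store(98)): value 98

linearizable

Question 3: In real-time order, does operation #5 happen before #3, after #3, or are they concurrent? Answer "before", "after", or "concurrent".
#5 spans [9,10], #3 spans [5,6]
resp(#3)=6 < inv(#5)=9

after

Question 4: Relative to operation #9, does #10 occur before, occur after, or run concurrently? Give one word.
#10 spans [18,…), #9 spans [17,…)
the intervals overlap in both directions

concurrent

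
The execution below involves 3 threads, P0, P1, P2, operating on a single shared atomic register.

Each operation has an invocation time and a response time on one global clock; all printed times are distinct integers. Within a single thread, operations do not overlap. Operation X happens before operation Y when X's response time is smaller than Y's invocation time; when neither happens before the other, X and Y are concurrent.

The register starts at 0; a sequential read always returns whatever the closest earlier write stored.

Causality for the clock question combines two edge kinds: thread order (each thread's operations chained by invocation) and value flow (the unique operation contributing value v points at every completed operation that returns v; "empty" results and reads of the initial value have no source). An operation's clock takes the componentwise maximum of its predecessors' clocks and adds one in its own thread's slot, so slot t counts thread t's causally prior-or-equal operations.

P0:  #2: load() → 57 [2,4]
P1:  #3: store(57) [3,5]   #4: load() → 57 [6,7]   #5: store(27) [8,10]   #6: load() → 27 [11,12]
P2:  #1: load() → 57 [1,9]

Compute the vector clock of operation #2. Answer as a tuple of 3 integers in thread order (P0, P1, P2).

(1, 1, 0)

no predecessors for #3 (invoked 3): P1 increments from zero → (0, 1, 0)
invoked at 1, #1 merges VC(#3)=(0, 1, 0) and bumps P2's slot → (0, 1, 1)
invoked at 6, #4 merges VC(#3)=(0, 1, 0) and bumps P1's slot → (0, 2, 0)
invoked at 2, #2 merges VC(#3)=(0, 1, 0) and bumps P0's slot → (1, 1, 0)
invoked at 8, #5 merges VC(#4)=(0, 2, 0) and bumps P1's slot → (0, 3, 0)
invoked at 11, #6 merges VC(#5)=(0, 3, 0) and bumps P1's slot → (0, 4, 0)
target: VC(#2) = (1, 1, 0)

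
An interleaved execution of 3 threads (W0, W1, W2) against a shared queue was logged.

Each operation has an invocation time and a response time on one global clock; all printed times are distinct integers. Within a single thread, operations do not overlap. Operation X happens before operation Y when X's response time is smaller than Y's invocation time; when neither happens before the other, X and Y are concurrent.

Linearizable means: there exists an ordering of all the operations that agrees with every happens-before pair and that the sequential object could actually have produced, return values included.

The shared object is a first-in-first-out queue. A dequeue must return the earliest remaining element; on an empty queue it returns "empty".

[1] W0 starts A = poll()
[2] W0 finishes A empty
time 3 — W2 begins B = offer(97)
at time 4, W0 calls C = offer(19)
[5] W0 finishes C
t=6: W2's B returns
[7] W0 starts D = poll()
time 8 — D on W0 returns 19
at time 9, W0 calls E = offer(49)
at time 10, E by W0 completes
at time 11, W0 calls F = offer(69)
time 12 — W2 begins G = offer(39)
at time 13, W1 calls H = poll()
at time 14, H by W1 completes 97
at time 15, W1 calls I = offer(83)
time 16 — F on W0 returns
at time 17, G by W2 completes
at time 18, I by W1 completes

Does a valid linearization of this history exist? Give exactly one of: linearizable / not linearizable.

one valid linearization: A, C, B, D, E, F, G, H, I
step 1: A poll() → empty — queue <>
step 2: C offer(19) — queue <19>
step 3: B offer(97) — queue <19,97>
step 4: D poll() → 19 — queue <97>
step 5: E offer(49) — queue <97,49>
step 6: F offer(69) — queue <97,49,69>
step 7: G offer(39) — queue <97,49,69,39>
step 8: H poll() → 97 — queue <49,69,39>
step 9: I offer(83) — queue <49,69,39,83>

linearizable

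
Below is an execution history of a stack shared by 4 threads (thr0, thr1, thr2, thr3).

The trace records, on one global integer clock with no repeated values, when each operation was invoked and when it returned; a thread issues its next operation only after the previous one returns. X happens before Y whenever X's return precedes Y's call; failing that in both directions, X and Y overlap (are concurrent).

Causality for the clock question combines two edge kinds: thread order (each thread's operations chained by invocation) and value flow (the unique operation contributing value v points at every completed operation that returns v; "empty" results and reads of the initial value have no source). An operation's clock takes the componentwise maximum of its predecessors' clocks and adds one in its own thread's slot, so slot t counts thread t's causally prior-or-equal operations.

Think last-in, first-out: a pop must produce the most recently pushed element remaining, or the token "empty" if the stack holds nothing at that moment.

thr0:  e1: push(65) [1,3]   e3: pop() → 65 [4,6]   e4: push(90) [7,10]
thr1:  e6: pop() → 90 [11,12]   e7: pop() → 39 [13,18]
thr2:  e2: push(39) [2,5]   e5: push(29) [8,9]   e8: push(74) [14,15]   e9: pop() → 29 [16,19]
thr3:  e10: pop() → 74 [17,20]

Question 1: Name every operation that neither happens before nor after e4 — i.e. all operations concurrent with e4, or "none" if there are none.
e5

e4 spans [7,10]: anything still running between times 7 and 10 counts as concurrent
e1 [1,3]: before
e2 [2,5]: before
e3 [4,6]: before
e5 [8,9]: concurrent
e6 [11,12]: after
e7 [13,18]: after
e8 [14,15]: after
e9 [16,19]: after
e10 [17,20]: after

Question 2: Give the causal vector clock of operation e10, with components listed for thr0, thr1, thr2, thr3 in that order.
(0, 0, 3, 1)

VC(e2, invoked at 2): no causal predecessors; +1 on thr2 → (0, 0, 1, 0)
VC(e1, invoked at 1): no causal predecessors; +1 on thr0 → (1, 0, 0, 0)
e5, invoked 8, takes VC(e2)=(0, 0, 1, 0) under max, adds 1 for thr2 → (0, 0, 2, 0)
e3, invoked 4, takes VC(e1)=(1, 0, 0, 0) under max, adds 1 for thr0 → (2, 0, 0, 0)
e8, invoked 14, takes VC(e5)=(0, 0, 2, 0) under max, adds 1 for thr2 → (0, 0, 3, 0)
e4, invoked 7, takes VC(e3)=(2, 0, 0, 0) under max, adds 1 for thr0 → (3, 0, 0, 0)
e10, invoked 17, takes VC(e8)=(0, 0, 3, 0) under max, adds 1 for thr3 → (0, 0, 3, 1)
e9, invoked 16, takes VC(e5)=(0, 0, 2, 0), VC(e8)=(0, 0, 3, 0) under max, adds 1 for thr2 → (0, 0, 4, 0)
e6, invoked 11, takes VC(e4)=(3, 0, 0, 0) under max, adds 1 for thr1 → (3, 1, 0, 0)
e7, invoked 13, takes VC(e2)=(0, 0, 1, 0), VC(e6)=(3, 1, 0, 0) under max, adds 1 for thr1 → (3, 2, 1, 0)
target: VC(e10) = (0, 0, 3, 1)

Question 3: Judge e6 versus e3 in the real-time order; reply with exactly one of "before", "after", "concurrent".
after

e6 spans [11,12], e3 spans [4,6]
resp(e3)=6 < inv(e6)=11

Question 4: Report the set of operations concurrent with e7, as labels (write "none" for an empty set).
e10, e8, e9

concurrent with e7 ([13,18]): every op whose interval crosses 13..18
e1 [1,3]: before
e2 [2,5]: before
e3 [4,6]: before
e4 [7,10]: before
e5 [8,9]: before
e6 [11,12]: before
e8 [14,15]: concurrent
e9 [16,19]: concurrent
e10 [17,20]: concurrent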